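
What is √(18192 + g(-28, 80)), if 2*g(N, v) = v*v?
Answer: 4*√1337 ≈ 146.26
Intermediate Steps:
g(N, v) = v²/2 (g(N, v) = (v*v)/2 = v²/2)
√(18192 + g(-28, 80)) = √(18192 + (½)*80²) = √(18192 + (½)*6400) = √(18192 + 3200) = √21392 = 4*√1337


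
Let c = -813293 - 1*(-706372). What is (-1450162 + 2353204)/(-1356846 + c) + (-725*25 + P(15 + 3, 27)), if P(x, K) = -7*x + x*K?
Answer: -26004723797/1463767 ≈ -17766.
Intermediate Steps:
c = -106921 (c = -813293 + 706372 = -106921)
P(x, K) = -7*x + K*x
(-1450162 + 2353204)/(-1356846 + c) + (-725*25 + P(15 + 3, 27)) = (-1450162 + 2353204)/(-1356846 - 106921) + (-725*25 + (15 + 3)*(-7 + 27)) = 903042/(-1463767) + (-18125 + 18*20) = 903042*(-1/1463767) + (-18125 + 360) = -903042/1463767 - 17765 = -26004723797/1463767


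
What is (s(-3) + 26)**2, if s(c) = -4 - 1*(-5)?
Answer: 729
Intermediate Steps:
s(c) = 1 (s(c) = -4 + 5 = 1)
(s(-3) + 26)**2 = (1 + 26)**2 = 27**2 = 729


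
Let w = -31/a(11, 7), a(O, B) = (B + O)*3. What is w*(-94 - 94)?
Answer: 2914/27 ≈ 107.93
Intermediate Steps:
a(O, B) = 3*B + 3*O
w = -31/54 (w = -31/(3*7 + 3*11) = -31/(21 + 33) = -31/54 ≈ -0.57407)
w*(-94 - 94) = -31*(-94 - 94)/54 = -31/54*(-188) = 2914/27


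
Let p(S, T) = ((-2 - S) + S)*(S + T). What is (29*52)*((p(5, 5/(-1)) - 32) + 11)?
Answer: -31668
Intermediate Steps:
p(S, T) = -2*S - 2*T (p(S, T) = -2*(S + T) = -2*S - 2*T)
(29*52)*((p(5, 5/(-1)) - 32) + 11) = (29*52)*(((-2*5 - 10/(-1)) - 32) + 11) = 1508*(((-10 - 10*(-1)) - 32) + 11) = 1508*(((-10 - 2*(-5)) - 32) + 11) = 1508*(((-10 + 10) - 32) + 11) = 1508*((0 - 32) + 11) = 1508*(-32 + 11) = 1508*(-21) = -31668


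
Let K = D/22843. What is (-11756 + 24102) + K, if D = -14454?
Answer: 282005224/22843 ≈ 12345.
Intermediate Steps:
K = -14454/22843 ≈ -0.63275
(-11756 + 24102) + K = (-11756 + 24102) - 14454/22843 = 12346 - 14454/22843 = 282005224/22843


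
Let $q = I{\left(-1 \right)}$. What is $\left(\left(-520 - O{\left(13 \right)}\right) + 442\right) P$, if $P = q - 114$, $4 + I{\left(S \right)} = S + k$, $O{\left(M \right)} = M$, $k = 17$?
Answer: $9282$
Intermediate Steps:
$I{\left(S \right)} = 13 + S$ ($I{\left(S \right)} = -4 + \left(S + 17\right) = -4 + \left(17 + S\right) = 13 + S$)
$q = 12$ ($q = 13 - 1 = 12$)
$P = -102$ ($P = 12 - 114 = -102$)
$\left(\left(-520 - O{\left(13 \right)}\right) + 442\right) P = \left(\left(-520 - 13\right) + 442\right) \left(-102\right) = \left(-533 + 442\right) \left(-102\right) = \left(-91\right) \left(-102\right) = 9282$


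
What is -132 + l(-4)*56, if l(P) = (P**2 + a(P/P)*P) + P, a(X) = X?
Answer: 316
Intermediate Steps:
l(P) = P**2 + 2*P (l(P) = (P**2 + (P/P)*P) + P = (P**2 + 1*P) + P = (P**2 + P) + P = (P + P**2) + P = P**2 + 2*P)
-132 + l(-4)*56 = -132 - 4*(2 - 4)*56 = -132 - 4*(-2)*56 = -132 + 8*56 = -132 + 448 = 316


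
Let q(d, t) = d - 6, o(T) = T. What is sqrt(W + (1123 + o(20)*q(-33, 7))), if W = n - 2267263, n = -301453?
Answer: I*sqrt(2568373) ≈ 1602.6*I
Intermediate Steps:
q(d, t) = -6 + d
W = -2568716 (W = -301453 - 2267263 = -2568716)
sqrt(W + (1123 + o(20)*q(-33, 7))) = sqrt(-2568716 + (1123 + 20*(-6 - 33))) = sqrt(-2568716 + (1123 + 20*(-39))) = sqrt(-2568716 + (1123 - 780)) = sqrt(-2568716 + 343) = sqrt(-2568373) = I*sqrt(2568373)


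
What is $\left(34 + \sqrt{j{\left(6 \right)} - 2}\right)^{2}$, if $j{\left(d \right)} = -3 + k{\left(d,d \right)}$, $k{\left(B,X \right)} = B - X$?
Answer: $\left(34 + i \sqrt{5}\right)^{2} \approx 1151.0 + 152.05 i$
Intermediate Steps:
$j{\left(d \right)} = -3$ ($j{\left(d \right)} = -3 + \left(d - d\right) = -3 + 0 = -3$)
$\left(34 + \sqrt{j{\left(6 \right)} - 2}\right)^{2} = \left(34 + \sqrt{-3 - 2}\right)^{2} = \left(34 + \sqrt{-5}\right)^{2} = \left(34 + i \sqrt{5}\right)^{2}$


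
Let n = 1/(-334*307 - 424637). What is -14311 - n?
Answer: -7544401424/527175 ≈ -14311.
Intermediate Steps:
n = -1/527175 (n = 1/(-102538 - 424637) = 1/(-527175) = -1/527175 ≈ -1.8969e-6)
-14311 - n = -14311 - 1*(-1/527175) = -14311 + 1/527175 = -7544401424/527175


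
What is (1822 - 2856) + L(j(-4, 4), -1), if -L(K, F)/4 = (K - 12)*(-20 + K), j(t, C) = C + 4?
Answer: -1226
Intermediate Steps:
j(t, C) = 4 + C
L(K, F) = -4*(-20 + K)*(-12 + K) (L(K, F) = -4*(K - 12)*(-20 + K) = -4*(-12 + K)*(-20 + K) = -4*(-20 + K)*(-12 + K))
(1822 - 2856) + L(j(-4, 4), -1) = (1822 - 2856) + (-960 - 4*(4 + 4)**2 + 128*(4 + 4)) = -1034 + (-960 - 4*8**2 + 128*8) = -1034 + (-960 - 4*64 + 1024) = -1034 + (-960 - 256 + 1024) = -1034 - 192 = -1226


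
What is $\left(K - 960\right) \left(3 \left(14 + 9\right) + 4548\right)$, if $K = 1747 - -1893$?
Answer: $12373560$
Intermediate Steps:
$K = 3640$ ($K = 1747 + 1893 = 3640$)
$\left(K - 960\right) \left(3 \left(14 + 9\right) + 4548\right) = \left(3640 - 960\right) \left(3 \left(14 + 9\right) + 4548\right) = 2680 \left(3 \cdot 23 + 4548\right) = 2680 \left(69 + 4548\right) = 2680 \cdot 4617 = 12373560$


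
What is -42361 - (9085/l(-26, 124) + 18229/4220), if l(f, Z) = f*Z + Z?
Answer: -1385461933/32705 ≈ -42362.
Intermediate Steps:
l(f, Z) = Z + Z*f (l(f, Z) = Z*f + Z = Z + Z*f)
-42361 - (9085/l(-26, 124) + 18229/4220) = -42361 - (9085/((124*(1 - 26))) + 18229/4220) = -42361 - (9085/((124*(-25))) + 18229*(1/4220)) = -42361 - (9085/(-3100) + 18229/4220) = -42361 - (9085*(-1/3100) + 18229/4220) = -42361 - (-1817/620 + 18229/4220) = -42361 - 1*45428/32705 = -42361 - 45428/32705 = -1385461933/32705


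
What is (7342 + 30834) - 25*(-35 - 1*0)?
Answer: 39051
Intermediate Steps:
(7342 + 30834) - 25*(-35 - 1*0) = 38176 - 25*(-35 + 0) = 38176 - 25*(-35) = 38176 + 875 = 39051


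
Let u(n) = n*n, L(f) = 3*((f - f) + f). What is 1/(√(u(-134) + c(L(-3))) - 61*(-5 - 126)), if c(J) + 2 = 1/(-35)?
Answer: 279685/2234334446 - 3*√2443735/2234334446 ≈ 0.00012308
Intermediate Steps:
L(f) = 3*f (L(f) = 3*(0 + f) = 3*f)
u(n) = n²
c(J) = -71/35 (c(J) = -2 + 1/(-35) = -2 - 1/35 = -71/35)
1/(√(u(-134) + c(L(-3))) - 61*(-5 - 126)) = 1/(√((-134)² - 71/35) - 61*(-5 - 126)) = 1/(√(17956 - 71/35) - 61*(-131)) = 1/(√(628389/35) + 7991) = 1/(3*√2443735/35 + 7991) = 1/(7991 + 3*√2443735/35)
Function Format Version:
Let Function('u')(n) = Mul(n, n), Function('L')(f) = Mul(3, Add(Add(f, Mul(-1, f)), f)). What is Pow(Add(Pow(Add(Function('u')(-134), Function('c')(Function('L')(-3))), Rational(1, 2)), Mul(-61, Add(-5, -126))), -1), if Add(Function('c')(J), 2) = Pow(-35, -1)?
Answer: Add(Rational(279685, 2234334446), Mul(Rational(-3, 2234334446), Pow(2443735, Rational(1, 2)))) ≈ 0.00012308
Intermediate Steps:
Function('L')(f) = Mul(3, f) (Function('L')(f) = Mul(3, Add(0, f)) = Mul(3, f))
Function('u')(n) = Pow(n, 2)
Function('c')(J) = Rational(-71, 35) (Function('c')(J) = Add(-2, Pow(-35, -1)) = Add(-2, Rational(-1, 35)) = Rational(-71, 35))
Pow(Add(Pow(Add(Function('u')(-134), Function('c')(Function('L')(-3))), Rational(1, 2)), Mul(-61, Add(-5, -126))), -1) = Pow(Add(Pow(Add(Pow(-134, 2), Rational(-71, 35)), Rational(1, 2)), Mul(-61, Add(-5, -126))), -1) = Pow(Add(Pow(Add(17956, Rational(-71, 35)), Rational(1, 2)), Mul(-61, -131)), -1) = Pow(Add(Pow(Rational(628389, 35), Rational(1, 2)), 7991), -1) = Pow(Add(Mul(Rational(3, 35), Pow(2443735, Rational(1, 2))), 7991), -1) = Pow(Add(7991, Mul(Rational(3, 35), Pow(2443735, Rational(1, 2)))), -1)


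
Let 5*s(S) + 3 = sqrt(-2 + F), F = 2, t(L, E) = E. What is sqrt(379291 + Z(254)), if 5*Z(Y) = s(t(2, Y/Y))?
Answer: 4*sqrt(592642)/5 ≈ 615.87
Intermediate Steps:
s(S) = -3/5 (s(S) = -3/5 + sqrt(-2 + 2)/5 = -3/5 + sqrt(0)/5 = -3/5 + (1/5)*0 = -3/5 + 0 = -3/5)
Z(Y) = -3/25 (Z(Y) = (1/5)*(-3/5) = -3/25)
sqrt(379291 + Z(254)) = sqrt(379291 - 3/25) = sqrt(9482272/25) = 4*sqrt(592642)/5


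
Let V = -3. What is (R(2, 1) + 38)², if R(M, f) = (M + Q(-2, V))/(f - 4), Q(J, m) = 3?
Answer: 11881/9 ≈ 1320.1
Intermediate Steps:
R(M, f) = (3 + M)/(-4 + f) (R(M, f) = (M + 3)/(f - 4) = (3 + M)/(-4 + f))
(R(2, 1) + 38)² = ((3 + 2)/(-4 + 1) + 38)² = (5/(-3) + 38)² = (-⅓*5 + 38)² = (-5/3 + 38)² = (109/3)² = 11881/9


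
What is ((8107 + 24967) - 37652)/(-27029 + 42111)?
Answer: -2289/7541 ≈ -0.30354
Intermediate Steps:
((8107 + 24967) - 37652)/(-27029 + 42111) = (33074 - 37652)/15082 = -4578*1/15082 = -2289/7541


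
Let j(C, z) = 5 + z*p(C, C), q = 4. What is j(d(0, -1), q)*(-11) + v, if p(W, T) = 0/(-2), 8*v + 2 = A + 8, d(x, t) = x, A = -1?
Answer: -435/8 ≈ -54.375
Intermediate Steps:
v = 5/8 (v = -¼ + (-1 + 8)/8 = -¼ + (⅛)*7 = -¼ + 7/8 = 5/8 ≈ 0.62500)
p(W, T) = 0 (p(W, T) = 0*(-½) = 0)
j(C, z) = 5 (j(C, z) = 5 + z*0 = 5 + 0 = 5)
j(d(0, -1), q)*(-11) + v = 5*(-11) + 5/8 = -55 + 5/8 = -435/8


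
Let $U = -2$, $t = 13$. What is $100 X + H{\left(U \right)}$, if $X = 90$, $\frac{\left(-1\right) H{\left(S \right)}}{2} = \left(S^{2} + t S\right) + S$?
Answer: $9048$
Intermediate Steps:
$H{\left(S \right)} = - 28 S - 2 S^{2}$ ($H{\left(S \right)} = - 2 \left(\left(S^{2} + 13 S\right) + S\right) = - 2 \left(S^{2} + 14 S\right) = - 28 S - 2 S^{2}$)
$100 X + H{\left(U \right)} = 100 \cdot 90 - - 4 \left(14 - 2\right) = 9000 - \left(-4\right) 12 = 9000 + 48 = 9048$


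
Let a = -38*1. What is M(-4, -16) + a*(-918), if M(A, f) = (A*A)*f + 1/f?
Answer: 554047/16 ≈ 34628.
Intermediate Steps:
a = -38
M(A, f) = 1/f + f*A² (M(A, f) = A²*f + 1/f = f*A² + 1/f = 1/f + f*A²)
M(-4, -16) + a*(-918) = (1/(-16) - 16*(-4)²) - 38*(-918) = (-1/16 - 16*16) + 34884 = (-1/16 - 256) + 34884 = -4097/16 + 34884 = 554047/16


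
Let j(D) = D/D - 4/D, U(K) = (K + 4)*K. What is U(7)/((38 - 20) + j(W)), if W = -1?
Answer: 77/23 ≈ 3.3478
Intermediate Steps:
U(K) = K*(4 + K) (U(K) = (4 + K)*K = K*(4 + K))
j(D) = 1 - 4/D
U(7)/((38 - 20) + j(W)) = (7*(4 + 7))/((38 - 20) + (-4 - 1)/(-1)) = (7*11)/(18 - 1*(-5)) = 77/(18 + 5) = 77/23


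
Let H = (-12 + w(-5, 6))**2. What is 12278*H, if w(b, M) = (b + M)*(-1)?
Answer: 2074982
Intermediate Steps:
w(b, M) = -M - b (w(b, M) = (M + b)*(-1) = -M - b)
H = 169 (H = (-12 + (-1*6 - 1*(-5)))**2 = (-12 + (-6 + 5))**2 = (-12 - 1)**2 = (-13)**2 = 169)
12278*H = 12278*169 = 2074982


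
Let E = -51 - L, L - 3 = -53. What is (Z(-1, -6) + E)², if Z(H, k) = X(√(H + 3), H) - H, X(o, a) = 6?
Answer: 36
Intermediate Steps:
L = -50 (L = 3 - 53 = -50)
Z(H, k) = 6 - H
E = -1 (E = -51 - 1*(-50) = -51 + 50 = -1)
(Z(-1, -6) + E)² = ((6 - 1*(-1)) - 1)² = ((6 + 1) - 1)² = (7 - 1)² = 6² = 36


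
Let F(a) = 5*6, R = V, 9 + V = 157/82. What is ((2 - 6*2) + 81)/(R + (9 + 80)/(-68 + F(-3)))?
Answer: -55309/7344 ≈ -7.5312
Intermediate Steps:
V = -581/82 (V = -9 + 157/82 = -581/82 ≈ -7.0854)
R = -581/82 ≈ -7.0854
F(a) = 30
((2 - 6*2) + 81)/(R + (9 + 80)/(-68 + F(-3))) = ((2 - 6*2) + 81)/(-581/82 + (9 + 80)/(-68 + 30)) = ((2 - 12) + 81)/(-581/82 + 89/(-38)) = (-10 + 81)/(-581/82 + 89*(-1/38)) = 71/(-581/82 - 89/38) = 71/(-7344/779) = 71*(-779/7344) = -55309/7344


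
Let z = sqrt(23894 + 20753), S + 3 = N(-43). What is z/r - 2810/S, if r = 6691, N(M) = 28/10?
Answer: 14050 + sqrt(44647)/6691 ≈ 14050.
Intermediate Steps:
N(M) = 14/5 (N(M) = 28*(1/10) = 14/5)
S = -1/5 (S = -3 + 14/5 = -1/5 ≈ -0.20000)
z = sqrt(44647) ≈ 211.30
z/r - 2810/S = sqrt(44647)/6691 - 2810/(-1/5) = sqrt(44647)*(1/6691) - 2810*(-5) = sqrt(44647)/6691 + 14050 = 14050 + sqrt(44647)/6691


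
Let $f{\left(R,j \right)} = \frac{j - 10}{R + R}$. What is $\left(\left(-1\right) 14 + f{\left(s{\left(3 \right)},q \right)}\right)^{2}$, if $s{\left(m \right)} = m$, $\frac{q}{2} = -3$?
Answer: $\frac{2500}{9} \approx 277.78$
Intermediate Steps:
$q = -6$ ($q = 2 \left(-3\right) = -6$)
$f{\left(R,j \right)} = \frac{-10 + j}{2 R}$
$\left(\left(-1\right) 14 + f{\left(s{\left(3 \right)},q \right)}\right)^{2} = \left(\left(-1\right) 14 + \frac{-10 - 6}{2 \cdot 3}\right)^{2} = \left(-14 + \frac{1}{2} \cdot \frac{1}{3} \left(-16\right)\right)^{2} = \left(-14 - \frac{8}{3}\right)^{2} = \left(- \frac{50}{3}\right)^{2} = \frac{2500}{9}$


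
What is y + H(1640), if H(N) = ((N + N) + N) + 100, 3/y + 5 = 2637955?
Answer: 13242509003/2637950 ≈ 5020.0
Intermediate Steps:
y = 3/2637950 (y = 3/(-5 + 2637955) = 3/2637950 ≈ 1.1372e-6)
H(N) = 100 + 3*N (H(N) = (2*N + N) + 100 = 3*N + 100 = 100 + 3*N)
y + H(1640) = 3/2637950 + (100 + 3*1640) = 3/2637950 + (100 + 4920) = 3/2637950 + 5020 = 13242509003/2637950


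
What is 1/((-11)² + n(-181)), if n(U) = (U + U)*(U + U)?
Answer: 1/131165 ≈ 7.6240e-6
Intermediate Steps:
n(U) = 4*U² (n(U) = (2*U)*(2*U) = 4*U²)
1/((-11)² + n(-181)) = 1/((-11)² + 4*(-181)²) = 1/(121 + 4*32761) = 1/(121 + 131044) = 1/131165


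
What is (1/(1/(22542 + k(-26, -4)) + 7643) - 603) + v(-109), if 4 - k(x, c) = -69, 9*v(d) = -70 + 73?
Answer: -34722922947/57615482 ≈ -602.67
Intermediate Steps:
v(d) = ⅓ (v(d) = (-70 + 73)/9 = (⅑)*3 = ⅓)
k(x, c) = 73 (k(x, c) = 4 - 1*(-69) = 4 + 69 = 73)
(1/(1/(22542 + k(-26, -4)) + 7643) - 603) + v(-109) = (1/(1/(22542 + 73) + 7643) - 603) + ⅓ = (1/(1/22615 + 7643) - 603) + ⅓ = (1/(172846446/22615) - 603) + ⅓ = (22615/172846446 - 603) + ⅓ = -104226384323/172846446 + ⅓ = -34722922947/57615482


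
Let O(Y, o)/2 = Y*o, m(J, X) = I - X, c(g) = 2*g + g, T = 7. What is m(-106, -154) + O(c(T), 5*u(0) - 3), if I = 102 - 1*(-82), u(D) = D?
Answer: 212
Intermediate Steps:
c(g) = 3*g
I = 184 (I = 102 + 82 = 184)
m(J, X) = 184 - X
O(Y, o) = 2*Y*o (O(Y, o) = 2*(Y*o) = 2*Y*o)
m(-106, -154) + O(c(T), 5*u(0) - 3) = (184 - 1*(-154)) + 2*(3*7)*(5*0 - 3) = (184 + 154) + 2*21*(0 - 3) = 338 + 2*21*(-3) = 338 - 126 = 212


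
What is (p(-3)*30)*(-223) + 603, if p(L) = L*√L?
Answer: 603 + 20070*I*√3 ≈ 603.0 + 34762.0*I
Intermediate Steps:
p(L) = L^(3/2)
(p(-3)*30)*(-223) + 603 = ((-3)^(3/2)*30)*(-223) + 603 = (-3*I*√3*30)*(-223) + 603 = -90*I*√3*(-223) + 603 = 20070*I*√3 + 603 = 603 + 20070*I*√3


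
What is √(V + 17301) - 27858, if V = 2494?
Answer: -27858 + √19795 ≈ -27717.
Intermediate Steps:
√(V + 17301) - 27858 = √(2494 + 17301) - 27858 = √19795 - 27858 = -27858 + √19795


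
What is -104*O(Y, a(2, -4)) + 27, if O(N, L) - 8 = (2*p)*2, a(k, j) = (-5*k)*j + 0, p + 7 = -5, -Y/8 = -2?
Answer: 4187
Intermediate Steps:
Y = 16 (Y = -8*(-2) = 16)
p = -12 (p = -7 - 5 = -12)
a(k, j) = -5*j*k (a(k, j) = -5*j*k + 0 = -5*j*k)
O(N, L) = -40 (O(N, L) = 8 + (2*(-12))*2 = 8 - 24*2 = 8 - 48 = -40)
-104*O(Y, a(2, -4)) + 27 = -104*(-40) + 27 = 4160 + 27 = 4187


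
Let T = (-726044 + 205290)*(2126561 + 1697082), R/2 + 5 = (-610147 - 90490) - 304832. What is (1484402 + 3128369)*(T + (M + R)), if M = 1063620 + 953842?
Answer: -9184845275740713468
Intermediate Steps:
R = -2010948 (R = -10 + 2*((-610147 - 90490) - 304832) = -10 + 2*(-700637 - 304832) = -10 + 2*(-1005469) = -10 - 2010938 = -2010948)
M = 2017462
T = -1991177386822 (T = -520754*3823643 = -1991177386822)
(1484402 + 3128369)*(T + (M + R)) = (1484402 + 3128369)*(-1991177386822 + (2017462 - 2010948)) = 4612771*(-1991177386822 + 6514) = 4612771*(-1991177380308) = -9184845275740713468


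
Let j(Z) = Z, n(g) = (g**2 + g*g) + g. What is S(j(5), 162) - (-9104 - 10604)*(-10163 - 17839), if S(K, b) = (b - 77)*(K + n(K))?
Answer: -551858316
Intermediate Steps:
n(g) = g + 2*g**2 (n(g) = (g**2 + g**2) + g = 2*g**2 + g = g + 2*g**2)
S(K, b) = (-77 + b)*(K + K*(1 + 2*K)) (S(K, b) = (b - 77)*(K + K*(1 + 2*K)) = (-77 + b)*(K + K*(1 + 2*K)))
S(j(5), 162) - (-9104 - 10604)*(-10163 - 17839) = 2*5*(-77 + 162 - 77*5 + 5*162) - (-9104 - 10604)*(-10163 - 17839) = 2*5*(-77 + 162 - 385 + 810) - (-19708)*(-28002) = 2*5*510 - 1*551863416 = 5100 - 551863416 = -551858316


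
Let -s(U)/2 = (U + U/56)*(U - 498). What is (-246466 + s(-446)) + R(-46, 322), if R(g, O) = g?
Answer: -7725176/7 ≈ -1.1036e+6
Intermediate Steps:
s(U) = -57*U*(-498 + U)/28 (s(U) = -2*(U + U/56)*(U - 498) = -2*(U + U*(1/56))*(-498 + U) = -2*(U + U/56)*(-498 + U) = -2*57*U/56*(-498 + U) = -57*U*(-498 + U)/28)
(-246466 + s(-446)) + R(-46, 322) = (-246466 + (57/28)*(-446)*(498 - 1*(-446))) - 46 = (-246466 + (57/28)*(-446)*(498 + 446)) - 46 = (-246466 + (57/28)*(-446)*944) - 46 = (-246466 - 5999592/7) - 46 = -7724854/7 - 46 = -7725176/7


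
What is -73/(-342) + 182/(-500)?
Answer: -3218/21375 ≈ -0.15055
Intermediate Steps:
-73/(-342) + 182/(-500) = -73*(-1/342) + 182*(-1/500) = 73/342 - 91/250 = -3218/21375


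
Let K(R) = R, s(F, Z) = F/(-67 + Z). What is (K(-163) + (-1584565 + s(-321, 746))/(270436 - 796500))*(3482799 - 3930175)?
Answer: 1597894687066492/22324841 ≈ 7.1575e+7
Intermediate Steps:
(K(-163) + (-1584565 + s(-321, 746))/(270436 - 796500))*(3482799 - 3930175) = (-163 + (-1584565 - 321/(-67 + 746))/(270436 - 796500))*(3482799 - 3930175) = (-163 + (-1584565 - 321/679)/(-526064))*(-447376) = (-163 + (-1584565 - 321*1/679)*(-1/526064))*(-447376) = (-163 + (-1584565 - 321/679)*(-1/526064))*(-447376) = (-163 - 1075919956/679*(-1/526064))*(-447376) = (-163 + 268979989/89299364)*(-447376) = -14286816343/89299364*(-447376) = 1597894687066492/22324841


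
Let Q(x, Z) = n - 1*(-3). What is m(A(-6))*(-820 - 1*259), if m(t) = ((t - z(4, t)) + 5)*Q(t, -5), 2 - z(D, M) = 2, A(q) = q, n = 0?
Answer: 3237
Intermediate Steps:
z(D, M) = 0 (z(D, M) = 2 - 1*2 = 2 - 2 = 0)
Q(x, Z) = 3 (Q(x, Z) = 0 - 1*(-3) = 0 + 3 = 3)
m(t) = 15 + 3*t (m(t) = ((t - 1*0) + 5)*3 = ((t + 0) + 5)*3 = (t + 5)*3 = (5 + t)*3 = 15 + 3*t)
m(A(-6))*(-820 - 1*259) = (15 + 3*(-6))*(-820 - 1*259) = (15 - 18)*(-820 - 259) = -3*(-1079) = 3237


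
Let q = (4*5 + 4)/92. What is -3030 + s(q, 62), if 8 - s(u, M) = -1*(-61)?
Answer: -3083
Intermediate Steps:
q = 6/23 (q = (20 + 4)*(1/92) = 24*(1/92) = 6/23 ≈ 0.26087)
s(u, M) = -53 (s(u, M) = 8 - (-1)*(-61) = 8 - 1*61 = 8 - 61 = -53)
-3030 + s(q, 62) = -3030 - 53 = -3083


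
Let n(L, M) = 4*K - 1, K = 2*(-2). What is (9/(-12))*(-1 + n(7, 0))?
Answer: 27/2 ≈ 13.500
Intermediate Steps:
K = -4
n(L, M) = -17 (n(L, M) = 4*(-4) - 1 = -16 - 1 = -17)
(9/(-12))*(-1 + n(7, 0)) = (9/(-12))*(-1 - 17) = (9*(-1/12))*(-18) = -¾*(-18) = 27/2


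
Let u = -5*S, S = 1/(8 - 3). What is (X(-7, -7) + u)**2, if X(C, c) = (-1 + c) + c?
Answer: 256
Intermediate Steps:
S = 1/5 ≈ 0.20000
X(C, c) = -1 + 2*c
u = -1 (u = -5*1/5 = -1)
(X(-7, -7) + u)**2 = ((-1 + 2*(-7)) - 1)**2 = ((-1 - 14) - 1)**2 = (-15 - 1)**2 = (-16)**2 = 256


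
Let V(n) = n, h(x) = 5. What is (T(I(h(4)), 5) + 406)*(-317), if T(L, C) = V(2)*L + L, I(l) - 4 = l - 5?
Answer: -132506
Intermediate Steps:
I(l) = -1 + l (I(l) = 4 + (l - 5) = 4 + (-5 + l) = -1 + l)
T(L, C) = 3*L (T(L, C) = 2*L + L = 3*L)
(T(I(h(4)), 5) + 406)*(-317) = (3*(-1 + 5) + 406)*(-317) = (3*4 + 406)*(-317) = (12 + 406)*(-317) = 418*(-317) = -132506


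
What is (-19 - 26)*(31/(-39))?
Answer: 465/13 ≈ 35.769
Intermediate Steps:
(-19 - 26)*(31/(-39)) = -1395*(-1)/39 = -45*(-31/39) = 465/13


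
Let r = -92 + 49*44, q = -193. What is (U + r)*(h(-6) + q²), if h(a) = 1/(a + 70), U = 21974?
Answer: 28652538803/32 ≈ 8.9539e+8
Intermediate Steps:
h(a) = 1/(70 + a)
r = 2064 (r = -92 + 2156 = 2064)
(U + r)*(h(-6) + q²) = (21974 + 2064)*(1/(70 - 6) + (-193)²) = 24038*(1/64 + 37249) = 24038*(2383937/64) = 28652538803/32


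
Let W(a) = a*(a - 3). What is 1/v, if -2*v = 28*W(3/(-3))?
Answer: -1/56 ≈ -0.017857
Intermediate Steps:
W(a) = a*(-3 + a)
v = -56 (v = -14*(3/(-3))*(-3 + 3/(-3)) = -14*(3*(-⅓))*(-3 + 3*(-⅓)) = -14*(-(-3 - 1)) = -14*(-1*(-4)) = -14*4 = -½*112 = -56)
1/v = 1/(-56) = -1/56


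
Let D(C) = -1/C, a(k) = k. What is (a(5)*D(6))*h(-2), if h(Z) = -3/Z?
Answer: -5/4 ≈ -1.2500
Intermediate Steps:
(a(5)*D(6))*h(-2) = (5*(-1/6))*(-3/(-2)) = (5*(-1*1/6))*(-3*(-1/2)) = (5*(-1/6))*(3/2) = -5/6*3/2 = -5/4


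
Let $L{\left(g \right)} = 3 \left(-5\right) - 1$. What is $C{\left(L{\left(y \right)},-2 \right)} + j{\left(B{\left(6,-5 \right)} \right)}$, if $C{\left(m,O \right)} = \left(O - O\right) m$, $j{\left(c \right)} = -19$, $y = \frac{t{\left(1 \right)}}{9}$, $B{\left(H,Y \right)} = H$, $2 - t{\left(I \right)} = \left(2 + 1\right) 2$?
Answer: $-19$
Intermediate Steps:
$t{\left(I \right)} = -4$ ($t{\left(I \right)} = 2 - \left(2 + 1\right) 2 = 2 - 3 \cdot 2 = 2 - 6 = -4$)
$y = - \frac{4}{9} \approx -0.44444$
$L{\left(g \right)} = -16$ ($L{\left(g \right)} = -15 - 1 = -16$)
$C{\left(m,O \right)} = 0$ ($C{\left(m,O \right)} = 0 m = 0$)
$C{\left(L{\left(y \right)},-2 \right)} + j{\left(B{\left(6,-5 \right)} \right)} = 0 - 19 = -19$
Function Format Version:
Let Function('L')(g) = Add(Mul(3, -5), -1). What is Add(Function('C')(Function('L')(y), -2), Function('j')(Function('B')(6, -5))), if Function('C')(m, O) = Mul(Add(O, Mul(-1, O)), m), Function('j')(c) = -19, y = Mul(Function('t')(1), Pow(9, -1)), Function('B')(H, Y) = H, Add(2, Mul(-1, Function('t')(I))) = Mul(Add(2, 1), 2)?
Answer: -19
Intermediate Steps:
Function('t')(I) = -4 (Function('t')(I) = Add(2, Mul(-1, Mul(Add(2, 1), 2))) = Add(2, Mul(-1, Mul(3, 2))) = Add(2, Mul(-1, 6)) = Add(2, -6) = -4)
y = Rational(-4, 9) (y = Mul(-4, Pow(9, -1)) = Mul(-4, Rational(1, 9)) = Rational(-4, 9) ≈ -0.44444)
Function('L')(g) = -16 (Function('L')(g) = Add(-15, -1) = -16)
Function('C')(m, O) = 0 (Function('C')(m, O) = Mul(0, m) = 0)
Add(Function('C')(Function('L')(y), -2), Function('j')(Function('B')(6, -5))) = Add(0, -19) = -19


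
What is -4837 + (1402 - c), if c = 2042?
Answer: -5477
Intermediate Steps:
-4837 + (1402 - c) = -4837 + (1402 - 1*2042) = -4837 + (1402 - 2042) = -4837 - 640 = -5477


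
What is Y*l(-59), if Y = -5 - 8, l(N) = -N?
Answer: -767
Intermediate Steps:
Y = -13
Y*l(-59) = -(-13)*(-59) = -13*59 = -767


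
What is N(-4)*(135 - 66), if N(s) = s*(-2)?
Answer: 552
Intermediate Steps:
N(s) = -2*s
N(-4)*(135 - 66) = (-2*(-4))*(135 - 66) = 8*69 = 552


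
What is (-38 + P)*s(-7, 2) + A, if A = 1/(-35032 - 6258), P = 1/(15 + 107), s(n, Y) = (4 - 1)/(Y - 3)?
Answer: 143534332/1259345 ≈ 113.98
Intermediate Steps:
s(n, Y) = 3/(-3 + Y)
P = 1/122 ≈ 0.0081967
A = -1/41290 (A = 1/(-41290) = -1/41290 ≈ -2.4219e-5)
(-38 + P)*s(-7, 2) + A = (-38 + 1/122)*(3/(-3 + 2)) - 1/41290 = -13905/(122*(-1)) - 1/41290 = -13905*(-1)/122 - 1/41290 = -4635/122*(-3) - 1/41290 = 13905/122 - 1/41290 = 143534332/1259345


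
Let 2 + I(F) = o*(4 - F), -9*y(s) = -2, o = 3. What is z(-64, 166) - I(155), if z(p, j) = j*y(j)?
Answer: 4427/9 ≈ 491.89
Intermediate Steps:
y(s) = 2/9 (y(s) = -⅑*(-2) = 2/9)
z(p, j) = 2*j/9 (z(p, j) = j*(2/9) = 2*j/9)
I(F) = 10 - 3*F (I(F) = -2 + 3*(4 - F) = -2 + (12 - 3*F) = 10 - 3*F)
z(-64, 166) - I(155) = (2/9)*166 - (10 - 3*155) = 332/9 - (10 - 465) = 332/9 - 1*(-455) = 332/9 + 455 = 4427/9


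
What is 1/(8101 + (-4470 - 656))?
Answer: 1/2975 ≈ 0.00033613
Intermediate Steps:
1/(8101 + (-4470 - 656)) = 1/(8101 - 5126) = 1/2975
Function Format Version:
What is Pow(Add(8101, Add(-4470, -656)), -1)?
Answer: Rational(1, 2975) ≈ 0.00033613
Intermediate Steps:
Pow(Add(8101, Add(-4470, -656)), -1) = Pow(Add(8101, -5126), -1) = Pow(2975, -1) = Rational(1, 2975)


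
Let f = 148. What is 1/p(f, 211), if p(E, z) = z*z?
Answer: 1/44521 ≈ 2.2461e-5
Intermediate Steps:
p(E, z) = z²
1/p(f, 211) = 1/(211²) = 1/44521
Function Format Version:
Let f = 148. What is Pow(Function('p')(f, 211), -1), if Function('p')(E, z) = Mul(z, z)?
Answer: Rational(1, 44521) ≈ 2.2461e-5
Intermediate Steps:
Function('p')(E, z) = Pow(z, 2)
Pow(Function('p')(f, 211), -1) = Pow(Pow(211, 2), -1) = Pow(44521, -1) = Rational(1, 44521)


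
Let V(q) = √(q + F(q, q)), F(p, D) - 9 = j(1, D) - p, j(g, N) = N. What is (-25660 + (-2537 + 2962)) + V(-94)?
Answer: -25235 + I*√85 ≈ -25235.0 + 9.2195*I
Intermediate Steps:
F(p, D) = 9 + D - p (F(p, D) = 9 + (D - p) = 9 + D - p)
V(q) = √(9 + q) (V(q) = √(q + (9 + q - q)) = √(q + 9) = √(9 + q))
(-25660 + (-2537 + 2962)) + V(-94) = (-25660 + (-2537 + 2962)) + √(9 - 94) = (-25660 + 425) + √(-85) = -25235 + I*√85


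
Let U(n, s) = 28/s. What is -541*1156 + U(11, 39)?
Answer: -24390416/39 ≈ -6.2540e+5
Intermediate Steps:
-541*1156 + U(11, 39) = -541*1156 + 28/39 = -625396 + 28*(1/39) = -625396 + 28/39 = -24390416/39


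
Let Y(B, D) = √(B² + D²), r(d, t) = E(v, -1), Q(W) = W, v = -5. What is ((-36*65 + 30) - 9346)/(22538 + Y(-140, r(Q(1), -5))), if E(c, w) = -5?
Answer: -262702928/507941819 + 58280*√785/507941819 ≈ -0.51398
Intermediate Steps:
r(d, t) = -5
((-36*65 + 30) - 9346)/(22538 + Y(-140, r(Q(1), -5))) = ((-36*65 + 30) - 9346)/(22538 + √((-140)² + (-5)²)) = ((-2340 + 30) - 9346)/(22538 + √(19600 + 25)) = (-2310 - 9346)/(22538 + √19625) = -11656/(22538 + 5*√785)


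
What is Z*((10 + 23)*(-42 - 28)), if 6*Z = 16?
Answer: -6160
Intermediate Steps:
Z = 8/3 (Z = (⅙)*16 = 8/3 ≈ 2.6667)
Z*((10 + 23)*(-42 - 28)) = 8*((10 + 23)*(-42 - 28))/3 = 8*(33*(-70))/3 = (8/3)*(-2310) = -6160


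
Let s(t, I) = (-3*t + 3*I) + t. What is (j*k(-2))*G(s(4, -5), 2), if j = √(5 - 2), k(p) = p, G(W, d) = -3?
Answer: 6*√3 ≈ 10.392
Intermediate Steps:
s(t, I) = -2*t + 3*I
j = √3 ≈ 1.7320
(j*k(-2))*G(s(4, -5), 2) = (√3*(-2))*(-3) = -2*√3*(-3) = 6*√3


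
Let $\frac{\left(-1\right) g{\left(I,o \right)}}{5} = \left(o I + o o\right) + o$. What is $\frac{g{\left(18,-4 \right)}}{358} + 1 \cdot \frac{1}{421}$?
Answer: $\frac{63329}{75359} \approx 0.84036$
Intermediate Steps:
$g{\left(I,o \right)} = - 5 o - 5 o^{2} - 5 I o$ ($g{\left(I,o \right)} = - 5 \left(\left(o I + o o\right) + o\right) = - 5 \left(\left(I o + o^{2}\right) + o\right) = - 5 \left(\left(o^{2} + I o\right) + o\right) = - 5 \left(o + o^{2} + I o\right) = - 5 o - 5 o^{2} - 5 I o$)
$\frac{g{\left(18,-4 \right)}}{358} + 1 \cdot \frac{1}{421} = \frac{\left(-5\right) \left(-4\right) \left(1 + 18 - 4\right)}{358} + 1 \cdot \frac{1}{421} = \left(-5\right) \left(-4\right) 15 \cdot \frac{1}{358} + 1 \cdot \frac{1}{421} = 300 \cdot \frac{1}{358} + \frac{1}{421} = \frac{150}{179} + \frac{1}{421} = \frac{63329}{75359}$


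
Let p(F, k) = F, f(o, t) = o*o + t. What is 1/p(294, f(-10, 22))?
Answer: 1/294 ≈ 0.0034014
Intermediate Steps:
f(o, t) = t + o**2 (f(o, t) = o**2 + t = t + o**2)
1/p(294, f(-10, 22)) = 1/294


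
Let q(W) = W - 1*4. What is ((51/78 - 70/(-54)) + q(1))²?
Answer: 543169/492804 ≈ 1.1022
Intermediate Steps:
q(W) = -4 + W (q(W) = W - 4 = -4 + W)
((51/78 - 70/(-54)) + q(1))² = ((51/78 - 70/(-54)) + (-4 + 1))² = ((51*(1/78) - 70*(-1/54)) - 3)² = ((17/26 + 35/27) - 3)² = (1369/702 - 3)² = (-737/702)² = 543169/492804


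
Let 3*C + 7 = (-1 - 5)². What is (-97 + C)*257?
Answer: -67334/3 ≈ -22445.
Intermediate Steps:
C = 29/3 (C = -7/3 + (-1 - 5)²/3 = -7/3 + (⅓)*(-6)² = -7/3 + (⅓)*36 = -7/3 + 12 = 29/3 ≈ 9.6667)
(-97 + C)*257 = (-97 + 29/3)*257 = -262/3*257 = -67334/3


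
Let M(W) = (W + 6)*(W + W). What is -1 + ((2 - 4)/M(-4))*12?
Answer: ½ ≈ 0.50000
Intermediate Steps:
M(W) = 2*W*(6 + W) (M(W) = (6 + W)*(2*W) = 2*W*(6 + W))
-1 + ((2 - 4)/M(-4))*12 = -1 + ((2 - 4)/((2*(-4)*(6 - 4))))*12 = -1 - 2/(2*(-4)*2)*12 = -1 - 2/(-16)*12 = -1 - 2*(-1/16)*12 = -1 + (⅛)*12 = -1 + 3/2 = ½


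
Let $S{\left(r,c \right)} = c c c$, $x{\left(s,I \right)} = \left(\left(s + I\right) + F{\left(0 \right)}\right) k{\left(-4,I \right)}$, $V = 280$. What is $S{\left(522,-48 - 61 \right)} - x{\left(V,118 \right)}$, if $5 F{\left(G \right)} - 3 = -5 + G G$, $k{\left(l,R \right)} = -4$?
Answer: $- \frac{6467193}{5} \approx -1.2934 \cdot 10^{6}$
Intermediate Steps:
$F{\left(G \right)} = - \frac{2}{5} + \frac{G^{2}}{5}$ ($F{\left(G \right)} = \frac{3}{5} + \frac{-5 + G G}{5} = \frac{3}{5} + \frac{-5 + G^{2}}{5} = \frac{3}{5} + \left(-1 + \frac{G^{2}}{5}\right) = - \frac{2}{5} + \frac{G^{2}}{5}$)
$x{\left(s,I \right)} = \frac{8}{5} - 4 I - 4 s$ ($x{\left(s,I \right)} = \left(\left(s + I\right) - \left(\frac{2}{5} - \frac{0^{2}}{5}\right)\right) \left(-4\right) = \left(\left(I + s\right) + \left(- \frac{2}{5} + \frac{1}{5} \cdot 0\right)\right) \left(-4\right) = \left(\left(I + s\right) + \left(- \frac{2}{5} + 0\right)\right) \left(-4\right) = \left(\left(I + s\right) - \frac{2}{5}\right) \left(-4\right) = \left(- \frac{2}{5} + I + s\right) \left(-4\right) = \frac{8}{5} - 4 I - 4 s$)
$S{\left(r,c \right)} = c^{3}$ ($S{\left(r,c \right)} = c^{2} c = c^{3}$)
$S{\left(522,-48 - 61 \right)} - x{\left(V,118 \right)} = \left(-48 - 61\right)^{3} - \left(\frac{8}{5} - 472 - 1120\right) = \left(-109\right)^{3} - - \frac{7952}{5} = -1295029 + \frac{7952}{5} = - \frac{6467193}{5}$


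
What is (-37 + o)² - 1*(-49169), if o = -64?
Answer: 59370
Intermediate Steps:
(-37 + o)² - 1*(-49169) = (-37 - 64)² - 1*(-49169) = (-101)² + 49169 = 10201 + 49169 = 59370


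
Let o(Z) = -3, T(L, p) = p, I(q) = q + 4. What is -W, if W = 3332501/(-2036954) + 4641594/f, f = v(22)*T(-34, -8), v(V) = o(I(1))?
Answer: -787886123721/4073908 ≈ -1.9340e+5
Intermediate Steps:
I(q) = 4 + q
v(V) = -3
f = 24 (f = -3*(-8) = 24)
W = 787886123721/4073908 (W = 3332501/(-2036954) + 4641594/24 = 3332501*(-1/2036954) + 4641594*(1/24) = -3332501/2036954 + 773599/4 = 787886123721/4073908 ≈ 1.9340e+5)
-W = -1*787886123721/4073908 = -787886123721/4073908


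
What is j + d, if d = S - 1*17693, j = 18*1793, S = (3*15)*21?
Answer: 15526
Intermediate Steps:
S = 945 (S = 45*21 = 945)
j = 32274
d = -16748 (d = 945 - 1*17693 = 945 - 17693 = -16748)
j + d = 32274 - 16748 = 15526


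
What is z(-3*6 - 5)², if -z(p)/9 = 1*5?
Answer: 2025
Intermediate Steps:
z(p) = -45 (z(p) = -9*5 = -45)
z(-3*6 - 5)² = (-45)² = 2025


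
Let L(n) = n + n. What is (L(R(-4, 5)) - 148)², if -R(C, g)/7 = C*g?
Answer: 17424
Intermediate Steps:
R(C, g) = -7*C*g
L(n) = 2*n
(L(R(-4, 5)) - 148)² = (2*(-7*(-4)*5) - 148)² = (2*140 - 148)² = (280 - 148)² = 132² = 17424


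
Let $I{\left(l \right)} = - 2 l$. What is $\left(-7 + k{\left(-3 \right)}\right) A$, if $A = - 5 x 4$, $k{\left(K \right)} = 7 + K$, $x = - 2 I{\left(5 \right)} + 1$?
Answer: $1260$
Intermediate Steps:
$x = 21$ ($x = - 2 \left(\left(-2\right) 5\right) + 1 = \left(-2\right) \left(-10\right) + 1 = 20 + 1 = 21$)
$A = -420$ ($A = \left(-5\right) 21 \cdot 4 = \left(-105\right) 4 = -420$)
$\left(-7 + k{\left(-3 \right)}\right) A = \left(-7 + \left(7 - 3\right)\right) \left(-420\right) = \left(-7 + 4\right) \left(-420\right) = \left(-3\right) \left(-420\right) = 1260$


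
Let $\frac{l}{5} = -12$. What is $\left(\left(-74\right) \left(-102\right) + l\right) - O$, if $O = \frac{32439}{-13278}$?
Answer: $\frac{33152701}{4426} \approx 7490.4$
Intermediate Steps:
$l = -60$ ($l = 5 \left(-12\right) = -60$)
$O = - \frac{10813}{4426}$ ($O = 32439 \left(- \frac{1}{13278}\right) = - \frac{10813}{4426} \approx -2.4431$)
$\left(\left(-74\right) \left(-102\right) + l\right) - O = \left(\left(-74\right) \left(-102\right) - 60\right) - - \frac{10813}{4426} = \left(7548 - 60\right) + \frac{10813}{4426} = 7488 + \frac{10813}{4426} = \frac{33152701}{4426}$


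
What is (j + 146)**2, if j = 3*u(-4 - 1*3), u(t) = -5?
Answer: 17161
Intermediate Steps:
j = -15 (j = 3*(-5) = -15)
(j + 146)**2 = (-15 + 146)**2 = 131**2 = 17161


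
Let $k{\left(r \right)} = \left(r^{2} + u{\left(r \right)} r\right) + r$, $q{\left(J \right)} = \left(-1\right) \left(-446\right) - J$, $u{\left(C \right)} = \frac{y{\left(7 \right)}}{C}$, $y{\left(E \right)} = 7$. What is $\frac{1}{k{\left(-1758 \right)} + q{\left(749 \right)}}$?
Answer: $\frac{1}{3088510} \approx 3.2378 \cdot 10^{-7}$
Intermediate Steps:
$u{\left(C \right)} = \frac{7}{C}$
$q{\left(J \right)} = 446 - J$
$k{\left(r \right)} = 7 + r + r^{2}$ ($k{\left(r \right)} = \left(r^{2} + \frac{7}{r} r\right) + r = \left(r^{2} + 7\right) + r = \left(7 + r^{2}\right) + r = 7 + r + r^{2}$)
$\frac{1}{k{\left(-1758 \right)} + q{\left(749 \right)}} = \frac{1}{\left(7 - 1758 \left(1 - 1758\right)\right) + \left(446 - 749\right)} = \frac{1}{\left(7 - -3088806\right) + \left(446 - 749\right)} = \frac{1}{\left(7 + 3088806\right) - 303} = \frac{1}{3088813 - 303} = \frac{1}{3088510}$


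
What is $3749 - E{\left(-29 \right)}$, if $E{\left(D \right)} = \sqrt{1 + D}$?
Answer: $3749 - 2 i \sqrt{7} \approx 3749.0 - 5.2915 i$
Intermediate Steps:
$3749 - E{\left(-29 \right)} = 3749 - \sqrt{1 - 29} = 3749 - \sqrt{-28} = 3749 - 2 i \sqrt{7}$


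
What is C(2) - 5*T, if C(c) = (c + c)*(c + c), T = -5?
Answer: 41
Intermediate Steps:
C(c) = 4*c² (C(c) = (2*c)*(2*c) = 4*c²)
C(2) - 5*T = 4*2² - 5*(-5) = 4*4 + 25 = 16 + 25 = 41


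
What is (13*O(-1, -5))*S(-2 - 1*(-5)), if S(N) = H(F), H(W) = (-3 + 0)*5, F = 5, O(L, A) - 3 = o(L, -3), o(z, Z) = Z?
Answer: 0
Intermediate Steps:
O(L, A) = 0 (O(L, A) = 3 - 3 = 0)
H(W) = -15 (H(W) = -3*5 = -15)
S(N) = -15
(13*O(-1, -5))*S(-2 - 1*(-5)) = (13*0)*(-15) = 0*(-15) = 0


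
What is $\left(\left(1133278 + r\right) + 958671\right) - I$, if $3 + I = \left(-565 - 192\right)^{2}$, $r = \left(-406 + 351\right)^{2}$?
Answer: $1521928$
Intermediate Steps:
$r = 3025$ ($r = \left(-55\right)^{2} = 3025$)
$I = 573046$ ($I = -3 + \left(-565 - 192\right)^{2} = -3 + \left(-757\right)^{2} = -3 + 573049 = 573046$)
$\left(\left(1133278 + r\right) + 958671\right) - I = \left(\left(1133278 + 3025\right) + 958671\right) - 573046 = \left(1136303 + 958671\right) - 573046 = 2094974 - 573046 = 1521928$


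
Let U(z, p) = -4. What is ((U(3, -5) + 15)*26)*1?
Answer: 286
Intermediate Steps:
((U(3, -5) + 15)*26)*1 = ((-4 + 15)*26)*1 = (11*26)*1 = 286*1 = 286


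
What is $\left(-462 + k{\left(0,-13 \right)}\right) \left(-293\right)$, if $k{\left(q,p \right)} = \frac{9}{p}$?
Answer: $\frac{1762395}{13} \approx 1.3557 \cdot 10^{5}$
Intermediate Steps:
$\left(-462 + k{\left(0,-13 \right)}\right) \left(-293\right) = \left(-462 + \frac{9}{-13}\right) \left(-293\right) = \left(-462 + 9 \left(- \frac{1}{13}\right)\right) \left(-293\right) = \left(-462 - \frac{9}{13}\right) \left(-293\right) = \left(- \frac{6015}{13}\right) \left(-293\right) = \frac{1762395}{13}$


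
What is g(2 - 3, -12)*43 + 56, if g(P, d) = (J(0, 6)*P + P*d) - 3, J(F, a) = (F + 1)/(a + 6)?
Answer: 5273/12 ≈ 439.42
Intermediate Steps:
J(F, a) = (1 + F)/(6 + a)
g(P, d) = -3 + P/12 + P*d (g(P, d) = (((1 + 0)/(6 + 6))*P + P*d) - 3 = ((1/12)*P + P*d) - 3 = (((1/12)*1)*P + P*d) - 3 = (P/12 + P*d) - 3 = -3 + P/12 + P*d)
g(2 - 3, -12)*43 + 56 = (-3 + (2 - 3)/12 + (2 - 3)*(-12))*43 + 56 = (-3 + (1/12)*(-1) - 1*(-12))*43 + 56 = (-3 - 1/12 + 12)*43 + 56 = (107/12)*43 + 56 = 4601/12 + 56 = 5273/12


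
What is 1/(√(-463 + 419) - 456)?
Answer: -114/51995 - I*√11/103990 ≈ -0.0021925 - 3.1894e-5*I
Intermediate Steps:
1/(√(-463 + 419) - 456) = 1/(√(-44) - 456) = 1/(2*I*√11 - 456) = 1/(-456 + 2*I*√11)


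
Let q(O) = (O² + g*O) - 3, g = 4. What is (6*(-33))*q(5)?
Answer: -8316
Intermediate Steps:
q(O) = -3 + O² + 4*O (q(O) = (O² + 4*O) - 3 = -3 + O² + 4*O)
(6*(-33))*q(5) = (6*(-33))*(-3 + 5² + 4*5) = -198*(-3 + 25 + 20) = -198*42 = -8316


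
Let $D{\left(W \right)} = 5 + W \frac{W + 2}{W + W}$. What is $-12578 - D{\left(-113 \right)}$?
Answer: $- \frac{25055}{2} \approx -12528.0$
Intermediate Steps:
$D{\left(W \right)} = 6 + \frac{W}{2}$ ($D{\left(W \right)} = 5 + W \frac{2 + W}{2 W} = 5 + \left(1 + \frac{W}{2}\right) = 6 + \frac{W}{2}$)
$-12578 - D{\left(-113 \right)} = -12578 - \left(6 + \frac{1}{2} \left(-113\right)\right) = -12578 - \left(6 - \frac{113}{2}\right) = -12578 - - \frac{101}{2} = -12578 + \frac{101}{2} = - \frac{25055}{2}$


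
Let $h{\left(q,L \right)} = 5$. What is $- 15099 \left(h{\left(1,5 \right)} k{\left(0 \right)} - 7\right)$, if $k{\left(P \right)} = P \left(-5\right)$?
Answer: $105693$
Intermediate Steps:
$k{\left(P \right)} = - 5 P$
$- 15099 \left(h{\left(1,5 \right)} k{\left(0 \right)} - 7\right) = - 15099 \left(5 \left(\left(-5\right) 0\right) - 7\right) = - 15099 \left(5 \cdot 0 - 7\right) = - 15099 \left(0 - 7\right) = \left(-15099\right) \left(-7\right) = 105693$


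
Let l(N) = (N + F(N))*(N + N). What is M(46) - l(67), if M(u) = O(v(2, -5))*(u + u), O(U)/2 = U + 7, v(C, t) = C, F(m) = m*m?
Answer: -608848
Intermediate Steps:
F(m) = m²
l(N) = 2*N*(N + N²) (l(N) = (N + N²)*(N + N) = (N + N²)*(2*N) = 2*N*(N + N²))
O(U) = 14 + 2*U (O(U) = 2*(U + 7) = 2*(7 + U) = 14 + 2*U)
M(u) = 36*u (M(u) = (14 + 2*2)*(u + u) = (14 + 4)*(2*u) = 18*(2*u) = 36*u)
M(46) - l(67) = 36*46 - 2*67²*(1 + 67) = 1656 - 2*4489*68 = 1656 - 1*610504 = 1656 - 610504 = -608848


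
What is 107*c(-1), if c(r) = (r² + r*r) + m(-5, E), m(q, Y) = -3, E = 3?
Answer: -107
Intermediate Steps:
c(r) = -3 + 2*r² (c(r) = (r² + r*r) - 3 = (r² + r²) - 3 = 2*r² - 3 = -3 + 2*r²)
107*c(-1) = 107*(-3 + 2*(-1)²) = 107*(-3 + 2*1) = 107*(-3 + 2) = 107*(-1) = -107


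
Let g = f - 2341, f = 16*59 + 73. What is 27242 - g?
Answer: 28566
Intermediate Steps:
f = 1017 (f = 944 + 73 = 1017)
g = -1324 (g = 1017 - 2341 = -1324)
27242 - g = 27242 - 1*(-1324) = 27242 + 1324 = 28566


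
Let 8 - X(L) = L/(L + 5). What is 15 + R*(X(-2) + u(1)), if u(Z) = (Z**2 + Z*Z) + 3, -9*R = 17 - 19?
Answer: 487/27 ≈ 18.037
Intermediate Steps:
R = 2/9 (R = -(17 - 19)/9 = -1/9*(-2) = 2/9 ≈ 0.22222)
X(L) = 8 - L/(5 + L) (X(L) = 8 - L/(L + 5) = 8 - L/(5 + L))
u(Z) = 3 + 2*Z**2 (u(Z) = (Z**2 + Z**2) + 3 = 2*Z**2 + 3 = 3 + 2*Z**2)
15 + R*(X(-2) + u(1)) = 15 + 2*((40 + 7*(-2))/(5 - 2) + (3 + 2*1**2))/9 = 15 + 2*((40 - 14)/3 + (3 + 2*1))/9 = 15 + 2*((1/3)*26 + (3 + 2))/9 = 15 + 2*(26/3 + 5)/9 = 15 + (2/9)*(41/3) = 15 + 82/27 = 487/27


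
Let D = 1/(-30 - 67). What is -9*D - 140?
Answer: -13571/97 ≈ -139.91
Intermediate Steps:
D = -1/97 (D = 1/(-97) = -1/97 ≈ -0.010309)
-9*D - 140 = -9*(-1/97) - 140 = 9/97 - 140 = -13571/97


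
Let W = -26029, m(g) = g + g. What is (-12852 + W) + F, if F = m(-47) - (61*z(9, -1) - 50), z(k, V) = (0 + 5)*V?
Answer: -38620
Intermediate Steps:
z(k, V) = 5*V
m(g) = 2*g
F = 261 (F = 2*(-47) - (61*(5*(-1)) - 50) = -94 - (61*(-5) - 50) = -94 - (-305 - 50) = -94 - 1*(-355) = -94 + 355 = 261)
(-12852 + W) + F = (-12852 - 26029) + 261 = -38881 + 261 = -38620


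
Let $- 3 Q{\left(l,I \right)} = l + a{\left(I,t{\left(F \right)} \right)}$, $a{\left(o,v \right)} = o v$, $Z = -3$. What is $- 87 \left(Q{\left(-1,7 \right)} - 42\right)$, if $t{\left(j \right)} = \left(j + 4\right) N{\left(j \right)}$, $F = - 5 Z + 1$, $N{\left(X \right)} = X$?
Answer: $68585$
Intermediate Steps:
$F = 16$ ($F = \left(-5\right) \left(-3\right) + 1 = 15 + 1 = 16$)
$t{\left(j \right)} = j \left(4 + j\right)$ ($t{\left(j \right)} = \left(j + 4\right) j = \left(4 + j\right) j = j \left(4 + j\right)$)
$Q{\left(l,I \right)} = - \frac{320 I}{3} - \frac{l}{3}$ ($Q{\left(l,I \right)} = - \frac{l + I 16 \left(4 + 16\right)}{3} = - \frac{l + I 16 \cdot 20}{3} = - \frac{l + I 320}{3} = - \frac{l + 320 I}{3} = - \frac{320 I}{3} - \frac{l}{3}$)
$- 87 \left(Q{\left(-1,7 \right)} - 42\right) = - 87 \left(\left(\left(- \frac{320}{3}\right) 7 - - \frac{1}{3}\right) - 42\right) = - 87 \left(\left(- \frac{2240}{3} + \frac{1}{3}\right) - 42\right) = - 87 \left(- \frac{2239}{3} - 42\right) = \left(-87\right) \left(- \frac{2365}{3}\right) = 68585$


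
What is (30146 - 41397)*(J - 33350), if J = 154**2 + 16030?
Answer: -71961396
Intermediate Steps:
J = 39746 (J = 23716 + 16030 = 39746)
(30146 - 41397)*(J - 33350) = (30146 - 41397)*(39746 - 33350) = -11251*6396 = -71961396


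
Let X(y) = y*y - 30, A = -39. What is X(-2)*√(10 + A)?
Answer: -26*I*√29 ≈ -140.01*I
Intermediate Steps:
X(y) = -30 + y² (X(y) = y² - 30 = -30 + y²)
X(-2)*√(10 + A) = (-30 + (-2)²)*√(10 - 39) = (-30 + 4)*√(-29) = -26*I*√29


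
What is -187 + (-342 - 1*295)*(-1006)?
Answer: 640635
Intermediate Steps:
-187 + (-342 - 1*295)*(-1006) = -187 + (-342 - 295)*(-1006) = -187 - 637*(-1006) = -187 + 640822 = 640635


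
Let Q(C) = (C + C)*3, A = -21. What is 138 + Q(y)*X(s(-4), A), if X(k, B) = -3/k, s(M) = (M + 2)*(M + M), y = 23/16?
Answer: 17457/128 ≈ 136.38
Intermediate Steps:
y = 23/16 (y = 23*(1/16) = 23/16 ≈ 1.4375)
s(M) = 2*M*(2 + M) (s(M) = (2 + M)*(2*M) = 2*M*(2 + M))
Q(C) = 6*C (Q(C) = (2*C)*3 = 6*C)
138 + Q(y)*X(s(-4), A) = 138 + (6*(23/16))*(-3*(-1/(8*(2 - 4)))) = 138 + 69*(-3/(2*(-4)*(-2)))/8 = 138 + 69*(-3/16)/8 = 138 + 69*(-3*1/16)/8 = 138 + (69/8)*(-3/16) = 138 - 207/128 = 17457/128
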